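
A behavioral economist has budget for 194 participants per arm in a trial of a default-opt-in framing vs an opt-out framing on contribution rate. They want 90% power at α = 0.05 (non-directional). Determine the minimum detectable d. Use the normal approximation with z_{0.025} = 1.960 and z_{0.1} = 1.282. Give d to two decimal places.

d_min ≈ 0.33

For two independent groups of n = 194 each: d_min = (z_{α/2} + z_β)·√(2/n).
z-sum = 1.960 + 1.282 = 3.242.
d_min = 3.242 × √(2/194) = 3.242 × 0.1015 = 0.329.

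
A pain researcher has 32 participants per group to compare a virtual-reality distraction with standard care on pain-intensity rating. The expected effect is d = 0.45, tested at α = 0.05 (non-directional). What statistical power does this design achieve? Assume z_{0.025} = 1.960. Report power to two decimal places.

power ≈ 0.44

For two equal groups, power = Φ(d·√(n/2) − z_{α/2}).
d·√(n/2) = 0.45 × √(32/2) = 0.45 × 4.000 = 1.800.
z_β = 1.800 − 1.960 = -0.160.
Power = Φ(-0.160) = 0.436.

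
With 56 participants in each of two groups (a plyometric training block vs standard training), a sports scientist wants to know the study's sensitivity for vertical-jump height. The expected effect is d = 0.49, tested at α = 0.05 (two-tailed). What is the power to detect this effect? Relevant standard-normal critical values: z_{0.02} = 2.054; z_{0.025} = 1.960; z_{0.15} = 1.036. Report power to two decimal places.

power ≈ 0.74

For two equal groups, power = Φ(d·√(n/2) − z_{α/2}).
d·√(n/2) = 0.49 × √(56/2) = 0.49 × 5.292 = 2.593.
z_β = 2.593 − 1.960 = 0.633.
Power = Φ(0.633) = 0.737.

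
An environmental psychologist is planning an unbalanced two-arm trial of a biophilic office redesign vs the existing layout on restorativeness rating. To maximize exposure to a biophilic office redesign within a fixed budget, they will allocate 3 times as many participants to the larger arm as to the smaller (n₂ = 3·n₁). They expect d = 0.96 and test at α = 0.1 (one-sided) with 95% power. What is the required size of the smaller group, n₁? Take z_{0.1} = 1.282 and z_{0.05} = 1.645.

With allocation ratio k = n₂/n₁ = 3, Var(x̄₁−x̄₂) = σ²(1/n₁ + 1/(k·n₁)) = σ²·(k+1)/(k·n₁).
So n₁ = (1 + 1/k)·((z_{α} + z_β)/d)² = 1.333 × (2.927/0.96)².
n₁ = 1.333 × 9.30 = 12.4.
Round up: n₁ = 13, giving n₂ = 3 × 13 = 39.

n₁ = 13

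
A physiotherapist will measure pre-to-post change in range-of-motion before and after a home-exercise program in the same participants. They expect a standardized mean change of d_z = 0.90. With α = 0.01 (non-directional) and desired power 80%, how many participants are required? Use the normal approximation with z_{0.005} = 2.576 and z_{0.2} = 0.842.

n = 15 pairs

For a paired (one-sample on differences) test: n = ((z_{α/2} + z_β) / d)².
z_{α/2} + z_β = 2.576 + 0.842 = 3.418.
n = (3.418 / 0.90)² = 3.798² = 14.42.
Round up.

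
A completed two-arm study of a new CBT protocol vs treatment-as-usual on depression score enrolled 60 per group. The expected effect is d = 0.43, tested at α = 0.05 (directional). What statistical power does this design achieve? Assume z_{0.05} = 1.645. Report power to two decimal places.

For two equal groups, power = Φ(d·√(n/2) − z_{α}).
d·√(n/2) = 0.43 × √(60/2) = 0.43 × 5.477 = 2.355.
z_β = 2.355 − 1.645 = 0.710.
Power = Φ(0.710) = 0.761.

power ≈ 0.76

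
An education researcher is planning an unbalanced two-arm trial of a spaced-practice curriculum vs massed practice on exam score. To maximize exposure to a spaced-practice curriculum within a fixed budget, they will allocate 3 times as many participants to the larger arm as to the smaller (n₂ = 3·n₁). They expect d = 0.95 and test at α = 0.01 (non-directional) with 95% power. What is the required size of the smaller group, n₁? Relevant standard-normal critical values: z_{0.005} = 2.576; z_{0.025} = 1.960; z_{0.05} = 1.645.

With allocation ratio k = n₂/n₁ = 3, Var(x̄₁−x̄₂) = σ²(1/n₁ + 1/(k·n₁)) = σ²·(k+1)/(k·n₁).
So n₁ = (1 + 1/k)·((z_{α/2} + z_β)/d)² = 1.333 × (4.221/0.95)².
n₁ = 1.333 × 19.74 = 26.3.
Round up: n₁ = 27, giving n₂ = 3 × 27 = 81.

n₁ = 27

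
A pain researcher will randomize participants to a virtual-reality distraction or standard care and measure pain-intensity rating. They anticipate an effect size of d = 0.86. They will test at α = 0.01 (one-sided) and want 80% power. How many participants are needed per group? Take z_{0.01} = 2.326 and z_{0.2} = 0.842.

For two independent groups with equal n: n = 2·((z_{α} + z_β) / d)².
z_{α} + z_β = 2.326 + 0.842 = 3.168.
n = 2 × (3.168 / 0.86)² = 2 × 3.684² = 2 × 13.57 = 27.1.
Round up to the next whole participant.

n = 28 per group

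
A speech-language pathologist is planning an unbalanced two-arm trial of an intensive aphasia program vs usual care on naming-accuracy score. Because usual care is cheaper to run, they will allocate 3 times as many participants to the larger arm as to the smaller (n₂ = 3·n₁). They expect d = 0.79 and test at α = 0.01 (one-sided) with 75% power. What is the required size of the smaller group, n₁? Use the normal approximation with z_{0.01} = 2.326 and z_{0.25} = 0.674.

With allocation ratio k = n₂/n₁ = 3, Var(x̄₁−x̄₂) = σ²(1/n₁ + 1/(k·n₁)) = σ²·(k+1)/(k·n₁).
So n₁ = (1 + 1/k)·((z_{α} + z_β)/d)² = 1.333 × (3.000/0.79)².
n₁ = 1.333 × 14.42 = 19.2.
Round up: n₁ = 20, giving n₂ = 3 × 20 = 60.

n₁ = 20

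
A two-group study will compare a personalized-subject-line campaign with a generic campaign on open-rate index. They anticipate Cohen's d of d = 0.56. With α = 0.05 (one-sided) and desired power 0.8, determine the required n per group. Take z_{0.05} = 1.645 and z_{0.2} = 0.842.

For two independent groups with equal n: n = 2·((z_{α} + z_β) / d)².
z_{α} + z_β = 1.645 + 0.842 = 2.487.
n = 2 × (2.487 / 0.56)² = 2 × 4.441² = 2 × 19.72 = 39.4.
Round up to the next whole participant.

n = 40 per group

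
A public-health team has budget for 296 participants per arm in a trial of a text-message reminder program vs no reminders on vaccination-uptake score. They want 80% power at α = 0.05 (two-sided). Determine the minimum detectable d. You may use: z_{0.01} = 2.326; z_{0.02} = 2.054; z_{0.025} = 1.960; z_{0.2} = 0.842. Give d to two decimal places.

d_min ≈ 0.23

For two independent groups of n = 296 each: d_min = (z_{α/2} + z_β)·√(2/n).
z-sum = 1.960 + 0.842 = 2.802.
d_min = 2.802 × √(2/296) = 2.802 × 0.0822 = 0.230.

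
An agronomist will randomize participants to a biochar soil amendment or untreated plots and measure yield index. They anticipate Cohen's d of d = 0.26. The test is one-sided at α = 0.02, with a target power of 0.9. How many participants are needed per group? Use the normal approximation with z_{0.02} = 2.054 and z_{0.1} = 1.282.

For two independent groups with equal n: n = 2·((z_{α} + z_β) / d)².
z_{α} + z_β = 2.054 + 1.282 = 3.336.
n = 2 × (3.336 / 0.26)² = 2 × 12.831² = 2 × 164.63 = 329.3.
Round up to the next whole participant.

n = 330 per group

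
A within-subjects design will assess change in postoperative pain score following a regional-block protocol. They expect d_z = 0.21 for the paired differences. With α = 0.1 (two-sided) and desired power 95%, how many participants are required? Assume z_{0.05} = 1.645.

For a paired (one-sample on differences) test: n = ((z_{α/2} + z_β) / d)².
z_{α/2} + z_β = 1.645 + 1.645 = 3.290.
n = (3.290 / 0.21)² = 15.667² = 245.44.
Round up.

n = 246 pairs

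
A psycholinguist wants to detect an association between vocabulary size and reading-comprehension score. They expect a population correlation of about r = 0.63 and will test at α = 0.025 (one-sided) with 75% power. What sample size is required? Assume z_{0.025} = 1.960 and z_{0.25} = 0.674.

n = 16

Fisher's z: C = ½·ln((1+r)/(1−r)) = ½·ln(4.4054) = 0.7414.
n = ((z_{α} + z_β)/C)² + 3.
(1.960 + 0.674) / 0.7414 = 2.634 / 0.7414 = 3.553.
n = 3.553² + 3 = 12.62 + 3 = 15.6.
Round up.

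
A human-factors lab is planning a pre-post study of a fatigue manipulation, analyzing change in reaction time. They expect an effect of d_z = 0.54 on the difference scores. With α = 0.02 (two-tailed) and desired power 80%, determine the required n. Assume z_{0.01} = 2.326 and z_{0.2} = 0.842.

For a paired (one-sample on differences) test: n = ((z_{α/2} + z_β) / d)².
z_{α/2} + z_β = 2.326 + 0.842 = 3.168.
n = (3.168 / 0.54)² = 5.867² = 34.42.
Round up.

n = 35 pairs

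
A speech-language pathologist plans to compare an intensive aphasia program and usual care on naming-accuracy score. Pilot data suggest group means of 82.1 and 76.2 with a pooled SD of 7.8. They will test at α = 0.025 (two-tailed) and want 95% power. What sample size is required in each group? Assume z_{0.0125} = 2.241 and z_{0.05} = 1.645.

n = 53 per group

Cohen's d = |M₁ − M₂| / SD_pooled = |82.1 − 76.2| / 7.8 = 5.9 / 7.8 = 0.756.
For two independent groups with equal n: n = 2·((z_{α/2} + z_β) / d)².
z_{α/2} + z_β = 2.241 + 1.645 = 3.886.
n = 2 × (3.886 / 0.756)² = 2 × 5.140² = 2 × 26.42 = 52.8.
Round up to the next whole participant.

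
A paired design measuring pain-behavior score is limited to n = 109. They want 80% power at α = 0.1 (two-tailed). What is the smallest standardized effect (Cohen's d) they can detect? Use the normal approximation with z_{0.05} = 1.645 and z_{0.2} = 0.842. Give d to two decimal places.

d_min ≈ 0.24

For a single sample (or paired design) of n = 109: d_min = (z_{α/2} + z_β)/√n.
z-sum = 1.645 + 0.842 = 2.487.
d_min = 2.487 / √109 = 2.487 / 10.440 = 0.238.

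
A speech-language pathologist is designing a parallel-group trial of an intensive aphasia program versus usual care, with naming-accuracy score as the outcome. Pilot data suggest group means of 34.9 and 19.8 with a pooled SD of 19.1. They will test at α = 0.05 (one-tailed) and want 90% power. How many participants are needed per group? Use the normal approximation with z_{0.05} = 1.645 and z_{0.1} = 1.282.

Cohen's d = |M₁ − M₂| / SD_pooled = |34.9 − 19.8| / 19.1 = 15.1 / 19.1 = 0.791.
For two independent groups with equal n: n = 2·((z_{α} + z_β) / d)².
z_{α} + z_β = 1.645 + 1.282 = 2.927.
n = 2 × (2.927 / 0.791)² = 2 × 3.700² = 2 × 13.69 = 27.4.
Round up to the next whole participant.

n = 28 per group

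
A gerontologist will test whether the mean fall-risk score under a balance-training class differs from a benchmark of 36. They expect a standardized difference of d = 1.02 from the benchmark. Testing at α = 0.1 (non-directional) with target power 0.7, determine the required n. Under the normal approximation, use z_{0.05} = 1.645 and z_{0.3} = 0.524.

n = 5

For a one-sample test: n = ((z_{α/2} + z_β) / d)².
z_{α/2} + z_β = 1.645 + 0.524 = 2.169.
n = (2.169 / 1.02)² = 2.126² = 4.52.
Round up.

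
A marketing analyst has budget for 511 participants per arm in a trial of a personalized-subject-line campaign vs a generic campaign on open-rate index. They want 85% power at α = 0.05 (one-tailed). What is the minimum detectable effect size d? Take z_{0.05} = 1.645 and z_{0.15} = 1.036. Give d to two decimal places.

d_min ≈ 0.17

For two independent groups of n = 511 each: d_min = (z_{α} + z_β)·√(2/n).
z-sum = 1.645 + 1.036 = 2.681.
d_min = 2.681 × √(2/511) = 2.681 × 0.0626 = 0.168.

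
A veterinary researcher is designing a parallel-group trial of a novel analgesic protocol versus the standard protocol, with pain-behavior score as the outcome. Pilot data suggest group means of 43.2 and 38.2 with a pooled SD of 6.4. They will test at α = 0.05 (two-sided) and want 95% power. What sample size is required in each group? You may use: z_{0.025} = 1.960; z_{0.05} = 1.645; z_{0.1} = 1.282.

n = 43 per group

Cohen's d = |M₁ − M₂| / SD_pooled = |43.2 − 38.2| / 6.4 = 5.0 / 6.4 = 0.781.
For two independent groups with equal n: n = 2·((z_{α/2} + z_β) / d)².
z_{α/2} + z_β = 1.960 + 1.645 = 3.605.
n = 2 × (3.605 / 0.781)² = 2 × 4.616² = 2 × 21.31 = 42.6.
Round up to the next whole participant.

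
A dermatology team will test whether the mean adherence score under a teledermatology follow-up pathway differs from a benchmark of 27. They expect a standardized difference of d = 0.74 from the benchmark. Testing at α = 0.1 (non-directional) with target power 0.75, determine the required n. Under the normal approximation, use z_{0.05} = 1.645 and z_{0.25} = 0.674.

n = 10

For a one-sample test: n = ((z_{α/2} + z_β) / d)².
z_{α/2} + z_β = 1.645 + 0.674 = 2.319.
n = (2.319 / 0.74)² = 3.134² = 9.82.
Round up.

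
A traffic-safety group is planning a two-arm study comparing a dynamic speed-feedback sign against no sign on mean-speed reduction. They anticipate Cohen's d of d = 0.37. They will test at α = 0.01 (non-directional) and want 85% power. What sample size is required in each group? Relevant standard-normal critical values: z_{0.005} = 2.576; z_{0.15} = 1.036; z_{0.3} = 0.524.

n = 191 per group

For two independent groups with equal n: n = 2·((z_{α/2} + z_β) / d)².
z_{α/2} + z_β = 2.576 + 1.036 = 3.612.
n = 2 × (3.612 / 0.37)² = 2 × 9.762² = 2 × 95.30 = 190.6.
Round up to the next whole participant.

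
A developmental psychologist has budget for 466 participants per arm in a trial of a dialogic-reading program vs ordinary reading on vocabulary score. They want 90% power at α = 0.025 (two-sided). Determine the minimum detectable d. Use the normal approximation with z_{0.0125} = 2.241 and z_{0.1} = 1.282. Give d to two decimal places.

For two independent groups of n = 466 each: d_min = (z_{α/2} + z_β)·√(2/n).
z-sum = 2.241 + 1.282 = 3.523.
d_min = 3.523 × √(2/466) = 3.523 × 0.0655 = 0.231.

d_min ≈ 0.23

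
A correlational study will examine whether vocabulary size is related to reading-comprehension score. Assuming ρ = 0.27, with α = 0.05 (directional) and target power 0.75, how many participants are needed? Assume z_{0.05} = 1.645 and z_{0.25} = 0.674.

n = 74

Fisher's z: C = ½·ln((1+r)/(1−r)) = ½·ln(1.7397) = 0.2769.
n = ((z_{α} + z_β)/C)² + 3.
(1.645 + 0.674) / 0.2769 = 2.319 / 0.2769 = 8.375.
n = 8.375² + 3 = 70.14 + 3 = 73.1.
Round up.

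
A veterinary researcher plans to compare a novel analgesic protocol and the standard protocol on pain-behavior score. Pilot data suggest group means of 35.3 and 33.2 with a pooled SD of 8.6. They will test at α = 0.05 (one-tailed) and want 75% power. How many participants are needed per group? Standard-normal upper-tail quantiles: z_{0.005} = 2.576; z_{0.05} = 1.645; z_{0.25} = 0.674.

Cohen's d = |M₁ − M₂| / SD_pooled = |35.3 − 33.2| / 8.6 = 2.1 / 8.6 = 0.244.
For two independent groups with equal n: n = 2·((z_{α} + z_β) / d)².
z_{α} + z_β = 1.645 + 0.674 = 2.319.
n = 2 × (2.319 / 0.244)² = 2 × 9.504² = 2 × 90.33 = 180.7.
Round up to the next whole participant.

n = 181 per group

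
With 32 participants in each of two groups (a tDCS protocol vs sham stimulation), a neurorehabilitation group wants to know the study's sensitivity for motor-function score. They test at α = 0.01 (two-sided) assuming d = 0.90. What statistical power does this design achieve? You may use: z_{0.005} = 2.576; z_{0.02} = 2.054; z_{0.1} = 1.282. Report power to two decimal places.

power ≈ 0.85

For two equal groups, power = Φ(d·√(n/2) − z_{α/2}).
d·√(n/2) = 0.90 × √(32/2) = 0.90 × 4.000 = 3.600.
z_β = 3.600 − 2.576 = 1.024.
Power = Φ(1.024) = 0.847.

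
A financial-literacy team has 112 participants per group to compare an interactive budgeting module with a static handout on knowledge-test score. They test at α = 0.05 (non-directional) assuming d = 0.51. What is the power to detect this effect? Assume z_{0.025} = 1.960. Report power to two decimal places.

For two equal groups, power = Φ(d·√(n/2) − z_{α/2}).
d·√(n/2) = 0.51 × √(112/2) = 0.51 × 7.483 = 3.816.
z_β = 3.816 − 1.960 = 1.856.
Power = Φ(1.856) = 0.968.

power ≈ 0.97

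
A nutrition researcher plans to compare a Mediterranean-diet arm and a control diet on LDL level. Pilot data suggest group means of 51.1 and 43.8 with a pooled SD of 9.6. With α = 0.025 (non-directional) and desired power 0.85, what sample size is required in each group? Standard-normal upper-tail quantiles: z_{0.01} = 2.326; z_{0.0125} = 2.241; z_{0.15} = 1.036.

n = 38 per group

Cohen's d = |M₁ − M₂| / SD_pooled = |51.1 − 43.8| / 9.6 = 7.3 / 9.6 = 0.760.
For two independent groups with equal n: n = 2·((z_{α/2} + z_β) / d)².
z_{α/2} + z_β = 2.241 + 1.036 = 3.277.
n = 2 × (3.277 / 0.760)² = 2 × 4.312² = 2 × 18.59 = 37.2.
Round up to the next whole participant.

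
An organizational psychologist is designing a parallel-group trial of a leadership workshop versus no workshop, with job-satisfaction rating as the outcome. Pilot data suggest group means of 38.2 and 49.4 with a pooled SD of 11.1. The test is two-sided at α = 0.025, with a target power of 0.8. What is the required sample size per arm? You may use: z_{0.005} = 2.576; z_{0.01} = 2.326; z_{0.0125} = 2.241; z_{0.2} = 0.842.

Cohen's d = |M₁ − M₂| / SD_pooled = |38.2 − 49.4| / 11.1 = 11.2 / 11.1 = 1.009.
For two independent groups with equal n: n = 2·((z_{α/2} + z_β) / d)².
z_{α/2} + z_β = 2.241 + 0.842 = 3.083.
n = 2 × (3.083 / 1.009)² = 2 × 3.056² = 2 × 9.34 = 18.7.
Round up to the next whole participant.

n = 19 per group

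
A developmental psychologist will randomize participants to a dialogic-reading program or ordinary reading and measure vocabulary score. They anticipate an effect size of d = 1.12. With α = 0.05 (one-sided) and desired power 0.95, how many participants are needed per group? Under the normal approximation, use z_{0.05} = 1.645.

For two independent groups with equal n: n = 2·((z_{α} + z_β) / d)².
z_{α} + z_β = 1.645 + 1.645 = 3.290.
n = 2 × (3.290 / 1.12)² = 2 × 2.937² = 2 × 8.63 = 17.3.
Round up to the next whole participant.

n = 18 per group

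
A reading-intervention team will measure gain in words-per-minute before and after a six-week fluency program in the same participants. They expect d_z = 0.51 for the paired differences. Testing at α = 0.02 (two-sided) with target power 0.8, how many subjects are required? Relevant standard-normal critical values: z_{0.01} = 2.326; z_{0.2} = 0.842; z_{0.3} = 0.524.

n = 39 pairs

For a paired (one-sample on differences) test: n = ((z_{α/2} + z_β) / d)².
z_{α/2} + z_β = 2.326 + 0.842 = 3.168.
n = (3.168 / 0.51)² = 6.212² = 38.59.
Round up.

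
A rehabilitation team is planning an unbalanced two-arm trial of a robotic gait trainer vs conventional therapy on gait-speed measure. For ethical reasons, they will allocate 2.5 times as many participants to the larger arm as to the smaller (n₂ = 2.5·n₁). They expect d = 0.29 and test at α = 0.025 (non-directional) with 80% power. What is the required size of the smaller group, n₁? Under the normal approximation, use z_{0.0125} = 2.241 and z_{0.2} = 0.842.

With allocation ratio k = n₂/n₁ = 2.5, Var(x̄₁−x̄₂) = σ²(1/n₁ + 1/(k·n₁)) = σ²·(k+1)/(k·n₁).
So n₁ = (1 + 1/k)·((z_{α/2} + z_β)/d)² = 1.400 × (3.083/0.29)².
n₁ = 1.400 × 113.02 = 158.2.
Round up: n₁ = 159, giving n₂ = ⌈2.5 × 159⌉ = ⌈397.5⌉ = 398.

n₁ = 159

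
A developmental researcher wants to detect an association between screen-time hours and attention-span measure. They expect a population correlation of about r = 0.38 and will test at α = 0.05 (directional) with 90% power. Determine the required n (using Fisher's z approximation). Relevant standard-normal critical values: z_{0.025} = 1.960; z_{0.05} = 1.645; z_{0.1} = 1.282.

Fisher's z: C = ½·ln((1+r)/(1−r)) = ½·ln(2.2258) = 0.4001.
n = ((z_{α} + z_β)/C)² + 3.
(1.645 + 1.282) / 0.4001 = 2.927 / 0.4001 = 7.316.
n = 7.316² + 3 = 53.52 + 3 = 56.5.
Round up.

n = 57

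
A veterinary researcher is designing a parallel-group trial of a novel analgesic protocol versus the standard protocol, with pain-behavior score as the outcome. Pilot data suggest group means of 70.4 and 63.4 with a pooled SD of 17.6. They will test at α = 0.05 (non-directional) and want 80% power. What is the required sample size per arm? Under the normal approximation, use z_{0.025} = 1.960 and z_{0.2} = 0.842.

n = 100 per group

Cohen's d = |M₁ − M₂| / SD_pooled = |70.4 − 63.4| / 17.6 = 7.0 / 17.6 = 0.398.
For two independent groups with equal n: n = 2·((z_{α/2} + z_β) / d)².
z_{α/2} + z_β = 1.960 + 0.842 = 2.802.
n = 2 × (2.802 / 0.398)² = 2 × 7.040² = 2 × 49.56 = 99.1.
Round up to the next whole participant.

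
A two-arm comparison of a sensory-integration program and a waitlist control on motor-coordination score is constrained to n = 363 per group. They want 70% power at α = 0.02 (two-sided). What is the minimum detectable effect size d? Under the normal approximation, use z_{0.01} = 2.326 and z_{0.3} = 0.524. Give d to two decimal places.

d_min ≈ 0.21

For two independent groups of n = 363 each: d_min = (z_{α/2} + z_β)·√(2/n).
z-sum = 2.326 + 0.524 = 2.850.
d_min = 2.850 × √(2/363) = 2.850 × 0.0742 = 0.212.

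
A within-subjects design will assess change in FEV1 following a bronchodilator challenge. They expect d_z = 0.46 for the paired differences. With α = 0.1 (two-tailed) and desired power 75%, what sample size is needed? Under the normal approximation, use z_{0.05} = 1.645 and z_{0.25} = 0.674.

For a paired (one-sample on differences) test: n = ((z_{α/2} + z_β) / d)².
z_{α/2} + z_β = 1.645 + 0.674 = 2.319.
n = (2.319 / 0.46)² = 5.041² = 25.41.
Round up.

n = 26 pairs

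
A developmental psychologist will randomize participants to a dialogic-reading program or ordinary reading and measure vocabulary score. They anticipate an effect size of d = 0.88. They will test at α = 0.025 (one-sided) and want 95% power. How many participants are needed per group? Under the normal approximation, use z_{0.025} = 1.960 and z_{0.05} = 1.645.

For two independent groups with equal n: n = 2·((z_{α} + z_β) / d)².
z_{α} + z_β = 1.960 + 1.645 = 3.605.
n = 2 × (3.605 / 0.88)² = 2 × 4.097² = 2 × 16.78 = 33.6.
Round up to the next whole participant.

n = 34 per group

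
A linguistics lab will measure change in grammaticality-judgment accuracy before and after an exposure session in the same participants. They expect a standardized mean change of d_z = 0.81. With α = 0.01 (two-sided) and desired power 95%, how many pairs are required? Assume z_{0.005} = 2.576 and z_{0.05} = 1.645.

For a paired (one-sample on differences) test: n = ((z_{α/2} + z_β) / d)².
z_{α/2} + z_β = 2.576 + 1.645 = 4.221.
n = (4.221 / 0.81)² = 5.211² = 27.16.
Round up.

n = 28 pairs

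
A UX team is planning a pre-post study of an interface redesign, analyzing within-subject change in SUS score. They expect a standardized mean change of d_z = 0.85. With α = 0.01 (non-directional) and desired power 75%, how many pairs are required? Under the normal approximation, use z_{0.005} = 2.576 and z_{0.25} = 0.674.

n = 15 pairs

For a paired (one-sample on differences) test: n = ((z_{α/2} + z_β) / d)².
z_{α/2} + z_β = 2.576 + 0.674 = 3.250.
n = (3.250 / 0.85)² = 3.824² = 14.62.
Round up.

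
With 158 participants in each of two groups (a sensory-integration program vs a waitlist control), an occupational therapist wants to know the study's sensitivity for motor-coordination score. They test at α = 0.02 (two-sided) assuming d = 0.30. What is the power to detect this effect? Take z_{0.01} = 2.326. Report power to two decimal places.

For two equal groups, power = Φ(d·√(n/2) − z_{α/2}).
d·√(n/2) = 0.30 × √(158/2) = 0.30 × 8.888 = 2.666.
z_β = 2.666 − 2.326 = 0.340.
Power = Φ(0.340) = 0.633.

power ≈ 0.63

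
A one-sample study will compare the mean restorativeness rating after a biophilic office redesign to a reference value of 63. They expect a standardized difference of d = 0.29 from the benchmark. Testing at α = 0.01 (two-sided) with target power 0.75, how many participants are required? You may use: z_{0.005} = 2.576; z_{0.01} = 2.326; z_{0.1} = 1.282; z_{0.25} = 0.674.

For a one-sample test: n = ((z_{α/2} + z_β) / d)².
z_{α/2} + z_β = 2.576 + 0.674 = 3.250.
n = (3.250 / 0.29)² = 11.207² = 125.59.
Round up.

n = 126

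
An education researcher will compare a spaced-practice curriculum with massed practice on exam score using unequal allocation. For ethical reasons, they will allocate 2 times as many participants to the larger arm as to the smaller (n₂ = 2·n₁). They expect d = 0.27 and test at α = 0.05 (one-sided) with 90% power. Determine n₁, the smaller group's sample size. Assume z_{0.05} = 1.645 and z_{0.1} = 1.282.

n₁ = 177

With allocation ratio k = n₂/n₁ = 2, Var(x̄₁−x̄₂) = σ²(1/n₁ + 1/(k·n₁)) = σ²·(k+1)/(k·n₁).
So n₁ = (1 + 1/k)·((z_{α} + z_β)/d)² = 1.500 × (2.927/0.27)².
n₁ = 1.500 × 117.52 = 176.3.
Round up: n₁ = 177, giving n₂ = 2 × 177 = 354.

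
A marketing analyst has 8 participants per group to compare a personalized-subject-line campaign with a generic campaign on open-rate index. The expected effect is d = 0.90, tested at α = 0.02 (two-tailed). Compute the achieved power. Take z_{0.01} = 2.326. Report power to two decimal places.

For two equal groups, power = Φ(d·√(n/2) − z_{α/2}).
d·√(n/2) = 0.90 × √(8/2) = 0.90 × 2.000 = 1.800.
z_β = 1.800 − 2.326 = -0.526.
Power = Φ(-0.526) = 0.299.

power ≈ 0.30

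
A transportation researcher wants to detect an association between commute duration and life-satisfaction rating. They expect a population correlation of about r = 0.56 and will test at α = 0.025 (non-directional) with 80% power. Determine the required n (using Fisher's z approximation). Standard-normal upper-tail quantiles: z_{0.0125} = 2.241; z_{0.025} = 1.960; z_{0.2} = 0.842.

n = 27

Fisher's z: C = ½·ln((1+r)/(1−r)) = ½·ln(3.5455) = 0.6328.
n = ((z_{α/2} + z_β)/C)² + 3.
(2.241 + 0.842) / 0.6328 = 3.083 / 0.6328 = 4.872.
n = 4.872² + 3 = 23.74 + 3 = 26.7.
Round up.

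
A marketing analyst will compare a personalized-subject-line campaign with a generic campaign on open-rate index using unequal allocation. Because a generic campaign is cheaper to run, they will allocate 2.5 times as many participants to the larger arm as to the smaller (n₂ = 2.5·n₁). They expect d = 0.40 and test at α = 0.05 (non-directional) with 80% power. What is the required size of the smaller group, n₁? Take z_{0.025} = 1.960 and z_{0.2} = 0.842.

n₁ = 69

With allocation ratio k = n₂/n₁ = 2.5, Var(x̄₁−x̄₂) = σ²(1/n₁ + 1/(k·n₁)) = σ²·(k+1)/(k·n₁).
So n₁ = (1 + 1/k)·((z_{α/2} + z_β)/d)² = 1.400 × (2.802/0.40)².
n₁ = 1.400 × 49.07 = 68.7.
Round up: n₁ = 69, giving n₂ = ⌈2.5 × 69⌉ = ⌈172.5⌉ = 173.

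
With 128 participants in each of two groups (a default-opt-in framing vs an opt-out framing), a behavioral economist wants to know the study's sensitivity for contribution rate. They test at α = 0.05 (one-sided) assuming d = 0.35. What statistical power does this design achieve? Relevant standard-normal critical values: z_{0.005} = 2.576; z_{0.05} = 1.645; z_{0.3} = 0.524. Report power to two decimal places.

power ≈ 0.88

For two equal groups, power = Φ(d·√(n/2) − z_{α}).
d·√(n/2) = 0.35 × √(128/2) = 0.35 × 8.000 = 2.800.
z_β = 2.800 − 1.645 = 1.155.
Power = Φ(1.155) = 0.876.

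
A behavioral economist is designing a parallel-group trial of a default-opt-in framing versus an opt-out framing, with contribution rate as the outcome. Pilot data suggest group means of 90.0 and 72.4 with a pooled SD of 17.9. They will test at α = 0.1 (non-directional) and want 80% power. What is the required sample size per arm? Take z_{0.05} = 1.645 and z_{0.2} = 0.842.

Cohen's d = |M₁ − M₂| / SD_pooled = |90.0 − 72.4| / 17.9 = 17.6 / 17.9 = 0.983.
For two independent groups with equal n: n = 2·((z_{α/2} + z_β) / d)².
z_{α/2} + z_β = 1.645 + 0.842 = 2.487.
n = 2 × (2.487 / 0.983)² = 2 × 2.530² = 2 × 6.40 = 12.8.
Round up to the next whole participant.

n = 13 per group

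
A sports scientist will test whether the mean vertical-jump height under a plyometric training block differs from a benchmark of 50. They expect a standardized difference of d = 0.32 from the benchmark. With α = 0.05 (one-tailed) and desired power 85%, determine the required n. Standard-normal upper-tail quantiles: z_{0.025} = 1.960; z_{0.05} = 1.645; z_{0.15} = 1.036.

For a one-sample test: n = ((z_{α} + z_β) / d)².
z_{α} + z_β = 1.645 + 1.036 = 2.681.
n = (2.681 / 0.32)² = 8.378² = 70.19.
Round up.

n = 71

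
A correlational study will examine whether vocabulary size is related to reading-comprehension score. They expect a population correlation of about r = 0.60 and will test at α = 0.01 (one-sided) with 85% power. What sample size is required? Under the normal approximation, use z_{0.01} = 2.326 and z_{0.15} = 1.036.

Fisher's z: C = ½·ln((1+r)/(1−r)) = ½·ln(4.0000) = 0.6931.
n = ((z_{α} + z_β)/C)² + 3.
(2.326 + 1.036) / 0.6931 = 3.362 / 0.6931 = 4.851.
n = 4.851² + 3 = 23.53 + 3 = 26.5.
Round up.

n = 27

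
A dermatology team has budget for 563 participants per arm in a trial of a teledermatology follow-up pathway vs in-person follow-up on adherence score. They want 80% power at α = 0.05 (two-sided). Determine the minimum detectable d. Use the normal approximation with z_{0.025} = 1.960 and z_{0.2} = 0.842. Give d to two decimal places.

For two independent groups of n = 563 each: d_min = (z_{α/2} + z_β)·√(2/n).
z-sum = 1.960 + 0.842 = 2.802.
d_min = 2.802 × √(2/563) = 2.802 × 0.0596 = 0.167.

d_min ≈ 0.17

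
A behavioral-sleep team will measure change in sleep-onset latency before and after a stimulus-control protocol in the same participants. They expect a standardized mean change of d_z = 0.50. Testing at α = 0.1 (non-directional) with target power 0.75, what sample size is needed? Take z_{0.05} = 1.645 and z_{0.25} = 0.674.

For a paired (one-sample on differences) test: n = ((z_{α/2} + z_β) / d)².
z_{α/2} + z_β = 1.645 + 0.674 = 2.319.
n = (2.319 / 0.50)² = 4.638² = 21.51.
Round up.

n = 22 pairs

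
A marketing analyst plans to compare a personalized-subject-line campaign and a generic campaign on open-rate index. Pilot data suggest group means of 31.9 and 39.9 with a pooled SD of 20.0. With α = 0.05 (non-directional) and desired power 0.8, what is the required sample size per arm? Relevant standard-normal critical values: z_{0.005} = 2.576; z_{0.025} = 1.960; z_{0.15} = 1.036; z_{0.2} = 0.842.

n = 99 per group

Cohen's d = |M₁ − M₂| / SD_pooled = |31.9 − 39.9| / 20.0 = 8.0 / 20.0 = 0.400.
For two independent groups with equal n: n = 2·((z_{α/2} + z_β) / d)².
z_{α/2} + z_β = 1.960 + 0.842 = 2.802.
n = 2 × (2.802 / 0.400)² = 2 × 7.005² = 2 × 49.07 = 98.1.
Round up to the next whole participant.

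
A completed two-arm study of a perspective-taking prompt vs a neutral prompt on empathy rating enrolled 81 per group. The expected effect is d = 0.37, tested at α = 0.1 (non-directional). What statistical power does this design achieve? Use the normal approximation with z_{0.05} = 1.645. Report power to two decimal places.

For two equal groups, power = Φ(d·√(n/2) − z_{α/2}).
d·√(n/2) = 0.37 × √(81/2) = 0.37 × 6.364 = 2.355.
z_β = 2.355 − 1.645 = 0.710.
Power = Φ(0.710) = 0.761.

power ≈ 0.76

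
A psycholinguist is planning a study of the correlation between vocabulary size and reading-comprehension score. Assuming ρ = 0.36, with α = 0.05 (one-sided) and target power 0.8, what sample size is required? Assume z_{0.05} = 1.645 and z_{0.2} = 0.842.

Fisher's z: C = ½·ln((1+r)/(1−r)) = ½·ln(2.1250) = 0.3769.
n = ((z_{α} + z_β)/C)² + 3.
(1.645 + 0.842) / 0.3769 = 2.487 / 0.3769 = 6.599.
n = 6.599² + 3 = 43.54 + 3 = 46.5.
Round up.

n = 47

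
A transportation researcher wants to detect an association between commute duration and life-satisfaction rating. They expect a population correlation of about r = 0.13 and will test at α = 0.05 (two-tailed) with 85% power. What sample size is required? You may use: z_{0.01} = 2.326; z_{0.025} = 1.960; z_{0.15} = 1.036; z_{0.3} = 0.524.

n = 529

Fisher's z: C = ½·ln((1+r)/(1−r)) = ½·ln(1.2989) = 0.1307.
n = ((z_{α/2} + z_β)/C)² + 3.
(1.960 + 1.036) / 0.1307 = 2.996 / 0.1307 = 22.923.
n = 22.923² + 3 = 525.45 + 3 = 528.5.
Round up.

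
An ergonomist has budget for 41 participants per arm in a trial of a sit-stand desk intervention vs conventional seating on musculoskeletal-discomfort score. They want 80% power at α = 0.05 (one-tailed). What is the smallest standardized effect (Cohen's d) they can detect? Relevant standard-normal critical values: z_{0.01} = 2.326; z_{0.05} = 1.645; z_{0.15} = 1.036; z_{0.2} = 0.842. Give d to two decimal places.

d_min ≈ 0.55

For two independent groups of n = 41 each: d_min = (z_{α} + z_β)·√(2/n).
z-sum = 1.645 + 0.842 = 2.487.
d_min = 2.487 × √(2/41) = 2.487 × 0.2209 = 0.549.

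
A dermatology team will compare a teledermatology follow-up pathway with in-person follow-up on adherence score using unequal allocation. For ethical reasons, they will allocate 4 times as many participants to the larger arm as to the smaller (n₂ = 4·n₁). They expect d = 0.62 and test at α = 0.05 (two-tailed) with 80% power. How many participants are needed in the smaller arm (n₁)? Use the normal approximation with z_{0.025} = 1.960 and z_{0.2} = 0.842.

n₁ = 26

With allocation ratio k = n₂/n₁ = 4, Var(x̄₁−x̄₂) = σ²(1/n₁ + 1/(k·n₁)) = σ²·(k+1)/(k·n₁).
So n₁ = (1 + 1/k)·((z_{α/2} + z_β)/d)² = 1.250 × (2.802/0.62)².
n₁ = 1.250 × 20.42 = 25.5.
Round up: n₁ = 26, giving n₂ = 4 × 26 = 104.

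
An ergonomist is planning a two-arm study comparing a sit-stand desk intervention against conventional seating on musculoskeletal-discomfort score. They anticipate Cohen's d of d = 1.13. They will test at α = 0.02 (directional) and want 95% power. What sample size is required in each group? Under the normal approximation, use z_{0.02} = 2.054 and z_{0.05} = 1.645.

n = 22 per group

For two independent groups with equal n: n = 2·((z_{α} + z_β) / d)².
z_{α} + z_β = 2.054 + 1.645 = 3.699.
n = 2 × (3.699 / 1.13)² = 2 × 3.273² = 2 × 10.72 = 21.4.
Round up to the next whole participant.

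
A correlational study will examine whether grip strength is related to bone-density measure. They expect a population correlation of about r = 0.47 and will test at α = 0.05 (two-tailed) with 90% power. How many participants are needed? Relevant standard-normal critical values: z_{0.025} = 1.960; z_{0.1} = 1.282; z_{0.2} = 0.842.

n = 44

Fisher's z: C = ½·ln((1+r)/(1−r)) = ½·ln(2.7736) = 0.5101.
n = ((z_{α/2} + z_β)/C)² + 3.
(1.960 + 1.282) / 0.5101 = 3.242 / 0.5101 = 6.356.
n = 6.356² + 3 = 40.39 + 3 = 43.4.
Round up.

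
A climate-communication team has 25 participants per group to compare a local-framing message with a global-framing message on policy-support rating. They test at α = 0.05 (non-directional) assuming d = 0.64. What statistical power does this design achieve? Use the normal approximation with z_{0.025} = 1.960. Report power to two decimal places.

For two equal groups, power = Φ(d·√(n/2) − z_{α/2}).
d·√(n/2) = 0.64 × √(25/2) = 0.64 × 3.536 = 2.263.
z_β = 2.263 − 1.960 = 0.303.
Power = Φ(0.303) = 0.619.

power ≈ 0.62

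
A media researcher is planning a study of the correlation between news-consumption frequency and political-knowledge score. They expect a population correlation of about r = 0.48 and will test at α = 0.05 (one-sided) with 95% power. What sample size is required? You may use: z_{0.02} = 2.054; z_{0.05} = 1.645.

n = 43

Fisher's z: C = ½·ln((1+r)/(1−r)) = ½·ln(2.8462) = 0.5230.
n = ((z_{α} + z_β)/C)² + 3.
(1.645 + 1.645) / 0.5230 = 3.290 / 0.5230 = 6.291.
n = 6.291² + 3 = 39.57 + 3 = 42.6.
Round up.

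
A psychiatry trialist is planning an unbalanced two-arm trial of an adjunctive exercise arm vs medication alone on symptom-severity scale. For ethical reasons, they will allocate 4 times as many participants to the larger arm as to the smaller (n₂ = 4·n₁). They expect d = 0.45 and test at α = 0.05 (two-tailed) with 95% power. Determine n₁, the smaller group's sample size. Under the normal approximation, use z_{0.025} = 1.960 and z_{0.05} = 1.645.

With allocation ratio k = n₂/n₁ = 4, Var(x̄₁−x̄₂) = σ²(1/n₁ + 1/(k·n₁)) = σ²·(k+1)/(k·n₁).
So n₁ = (1 + 1/k)·((z_{α/2} + z_β)/d)² = 1.250 × (3.605/0.45)².
n₁ = 1.250 × 64.18 = 80.2.
Round up: n₁ = 81, giving n₂ = 4 × 81 = 324.

n₁ = 81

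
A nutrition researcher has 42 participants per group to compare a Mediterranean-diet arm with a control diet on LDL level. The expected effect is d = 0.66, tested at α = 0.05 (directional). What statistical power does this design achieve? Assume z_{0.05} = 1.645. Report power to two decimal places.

For two equal groups, power = Φ(d·√(n/2) − z_{α}).
d·√(n/2) = 0.66 × √(42/2) = 0.66 × 4.583 = 3.024.
z_β = 3.024 − 1.645 = 1.379.
Power = Φ(1.379) = 0.916.

power ≈ 0.92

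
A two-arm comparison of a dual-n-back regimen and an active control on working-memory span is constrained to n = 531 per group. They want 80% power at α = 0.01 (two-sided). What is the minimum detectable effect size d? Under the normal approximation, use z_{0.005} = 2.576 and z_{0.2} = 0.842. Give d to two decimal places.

For two independent groups of n = 531 each: d_min = (z_{α/2} + z_β)·√(2/n).
z-sum = 2.576 + 0.842 = 3.418.
d_min = 3.418 × √(2/531) = 3.418 × 0.0614 = 0.210.

d_min ≈ 0.21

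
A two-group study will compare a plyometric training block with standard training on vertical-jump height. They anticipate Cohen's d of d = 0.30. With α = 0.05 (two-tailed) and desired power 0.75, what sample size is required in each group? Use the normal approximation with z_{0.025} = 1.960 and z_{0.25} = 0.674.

For two independent groups with equal n: n = 2·((z_{α/2} + z_β) / d)².
z_{α/2} + z_β = 1.960 + 0.674 = 2.634.
n = 2 × (2.634 / 0.30)² = 2 × 8.780² = 2 × 77.09 = 154.2.
Round up to the next whole participant.

n = 155 per group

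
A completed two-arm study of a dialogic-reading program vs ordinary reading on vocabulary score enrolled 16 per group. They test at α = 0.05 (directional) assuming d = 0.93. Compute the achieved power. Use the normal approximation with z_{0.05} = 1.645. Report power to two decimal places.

For two equal groups, power = Φ(d·√(n/2) − z_{α}).
d·√(n/2) = 0.93 × √(16/2) = 0.93 × 2.828 = 2.630.
z_β = 2.630 − 1.645 = 0.985.
Power = Φ(0.985) = 0.838.

power ≈ 0.84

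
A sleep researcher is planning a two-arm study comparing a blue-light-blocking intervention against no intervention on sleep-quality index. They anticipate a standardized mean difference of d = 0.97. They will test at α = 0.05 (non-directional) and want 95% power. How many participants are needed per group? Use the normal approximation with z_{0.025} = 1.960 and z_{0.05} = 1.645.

For two independent groups with equal n: n = 2·((z_{α/2} + z_β) / d)².
z_{α/2} + z_β = 1.960 + 1.645 = 3.605.
n = 2 × (3.605 / 0.97)² = 2 × 3.716² = 2 × 13.81 = 27.6.
Round up to the next whole participant.

n = 28 per group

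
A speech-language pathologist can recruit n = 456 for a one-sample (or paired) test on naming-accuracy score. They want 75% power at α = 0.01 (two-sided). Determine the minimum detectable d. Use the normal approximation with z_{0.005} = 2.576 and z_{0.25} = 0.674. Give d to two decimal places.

For a single sample (or paired design) of n = 456: d_min = (z_{α/2} + z_β)/√n.
z-sum = 2.576 + 0.674 = 3.250.
d_min = 3.250 / √456 = 3.250 / 21.354 = 0.152.

d_min ≈ 0.15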